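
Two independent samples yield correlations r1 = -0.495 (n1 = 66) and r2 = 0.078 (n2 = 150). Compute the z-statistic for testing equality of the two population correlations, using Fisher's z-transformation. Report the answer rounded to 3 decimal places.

-4.123

z1 = atanh(-0.495) = -0.542662,  z2 = atanh(0.078) = 0.078159
SE = √(1/(n1−3) + 1/(n2−3)) = √(1/63 + 1/147) = √(0.0158730 + 0.0068027) = √0.0226757 = 0.150585
z = (z1 − z2)/SE = (-0.542662 − 0.078159) / 0.150585 = -0.620821 / 0.150585 = -4.123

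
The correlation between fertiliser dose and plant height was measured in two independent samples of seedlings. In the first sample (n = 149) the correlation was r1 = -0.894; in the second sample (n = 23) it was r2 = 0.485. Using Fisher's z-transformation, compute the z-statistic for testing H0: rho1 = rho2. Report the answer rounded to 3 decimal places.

-8.267

Fisher z-transforms: z1 = atanh(-0.894) = -1.441504, z2 = atanh(0.485) = 0.529502; difference d = -1.971006
Var(d) = 1/146 + 1/20 = 0.0068493 + 0.0500000 = 0.0568493
z = d/√Var(d) = -1.971006 / √0.0568493 = -1.971006 / 0.238431 = -8.267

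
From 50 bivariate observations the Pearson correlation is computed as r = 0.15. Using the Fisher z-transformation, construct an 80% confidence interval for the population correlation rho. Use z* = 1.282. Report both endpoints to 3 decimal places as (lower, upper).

z_r = atanh(0.15) = 0.151140;  SE = 1/√(n−3) = 1/√47 = 0.145865
z-limits: 0.151140 ± 1.282·0.145865 = 0.151140 ± 0.186999 = [-0.035859, 0.338139]
ρ-limits: (tanh -0.035859, tanh 0.338139) = (-0.036, 0.326)

(-0.036, 0.326)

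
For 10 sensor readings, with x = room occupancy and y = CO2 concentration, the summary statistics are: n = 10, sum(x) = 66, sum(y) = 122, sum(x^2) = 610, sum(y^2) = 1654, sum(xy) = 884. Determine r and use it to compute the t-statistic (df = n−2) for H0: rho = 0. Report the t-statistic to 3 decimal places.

S_xy = nΣxy − ΣxΣy = 10·884 − 66·122 = 8840 − 8052 = 788
S_xx = nΣx² − (Σx)² = 10·610 − 66² = 6100 − 4356 = 1744
S_yy = nΣy² − (Σy)² = 10·1654 − 122² = 16540 − 14884 = 1656
r = S_xy / √(S_xx·S_yy) = 788 / √(1744·1656) = 788 / √2888064 = 788 / 1699.4305 = 0.4637
t = r·√(n−2)/√(1−r²) = 0.4637·√8 / √(1−0.215018) = 1.311542 / 0.885992 = 1.480

1.480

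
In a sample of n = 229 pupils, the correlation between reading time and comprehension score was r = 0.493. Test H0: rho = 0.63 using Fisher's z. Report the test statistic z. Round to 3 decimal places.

Fisher z: atanh(0.493) = 0.540016, atanh(0.63) = 0.741416
z = (z_r − z_0)·√(n−3) = (0.540016 − 0.741416)·√226 = -0.201400 · 15.033296 = -3.028

-3.028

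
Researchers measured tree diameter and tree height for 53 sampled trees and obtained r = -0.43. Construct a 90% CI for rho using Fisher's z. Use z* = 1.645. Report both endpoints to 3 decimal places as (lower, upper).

z_r = atanh(-0.43) = -0.459897;  SE = 1/√(n−3) = 1/√50 = 0.141421
z-limits: -0.459897 ± 1.645·0.141421 = -0.459897 ± 0.232638 = [-0.692535, -0.227259]
ρ-limits: (tanh -0.692535, tanh -0.227259) = (-0.600, -0.223)

(-0.600, -0.223)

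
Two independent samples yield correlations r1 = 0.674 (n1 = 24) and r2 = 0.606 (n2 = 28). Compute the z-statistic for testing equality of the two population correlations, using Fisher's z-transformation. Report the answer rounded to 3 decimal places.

Fisher z-transforms: z1 = atanh(0.674) = 0.818037, z2 = atanh(0.606) = 0.702575; difference d = 0.115462
Var(d) = 1/21 + 1/25 = 0.0476190 + 0.0400000 = 0.0876190
z = d/√Var(d) = 0.115462 / √0.0876190 = 0.115462 / 0.296005 = 0.390

0.390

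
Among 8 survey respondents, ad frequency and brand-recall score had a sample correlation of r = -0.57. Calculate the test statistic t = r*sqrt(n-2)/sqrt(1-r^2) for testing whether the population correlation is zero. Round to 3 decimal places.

t = r·√(n−2) / √(1−r²) with r = -0.57, n = 8
  = -0.57·√6 / √(1 − 0.3249)
  = -0.57·2.449490 / 0.821645
  = -1.396209 / 0.821645 = -1.699

-1.699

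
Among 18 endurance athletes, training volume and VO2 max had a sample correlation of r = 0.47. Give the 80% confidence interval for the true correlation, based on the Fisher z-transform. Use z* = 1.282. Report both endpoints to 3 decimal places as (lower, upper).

z_r = atanh(0.47) = 0.510070;  SE = 1/√(n−3) = 1/√15 = 0.258199
z-limits: 0.510070 ± 1.282·0.258199 = 0.510070 ± 0.331011 = [0.179059, 0.841081]
ρ-limits: (tanh 0.179059, tanh 0.841081) = (0.177, 0.686)

(0.177, 0.686)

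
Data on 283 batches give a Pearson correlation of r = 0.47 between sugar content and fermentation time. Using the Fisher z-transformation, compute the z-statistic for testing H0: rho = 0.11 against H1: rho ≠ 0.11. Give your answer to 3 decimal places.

6.687

z_r = atanh(0.47) = 0.510070,  z_0 = atanh(0.11) = 0.110447
SE = 1/√(n−3) = 1/√280 = 0.059761
z = (z_r − z_0)/SE = (0.510070 − 0.110447) / 0.059761 = 0.399623 / 0.059761 = 6.687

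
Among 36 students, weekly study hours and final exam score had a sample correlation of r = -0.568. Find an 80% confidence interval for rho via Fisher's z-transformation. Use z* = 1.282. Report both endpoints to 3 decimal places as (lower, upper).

z_r = atanh(-0.568) = -0.644565;  SE = 1/√(n−3) = 1/√33 = 0.174078
z-limits: -0.644565 ± 1.282·0.174078 = -0.644565 ± 0.223168 = [-0.867733, -0.421397]
ρ-limits: (tanh -0.867733, tanh -0.421397) = (-0.700, -0.398)

(-0.700, -0.398)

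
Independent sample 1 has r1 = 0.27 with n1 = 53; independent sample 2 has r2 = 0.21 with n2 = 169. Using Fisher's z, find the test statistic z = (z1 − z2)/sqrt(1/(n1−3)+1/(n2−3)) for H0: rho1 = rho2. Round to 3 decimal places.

0.395

Fisher z-transforms: z1 = atanh(0.27) = 0.276864, z2 = atanh(0.21) = 0.213171; difference d = 0.063693
Var(d) = 1/50 + 1/166 = 0.0200000 + 0.0060241 = 0.0260241
z = d/√Var(d) = 0.063693 / √0.0260241 = 0.063693 / 0.161320 = 0.395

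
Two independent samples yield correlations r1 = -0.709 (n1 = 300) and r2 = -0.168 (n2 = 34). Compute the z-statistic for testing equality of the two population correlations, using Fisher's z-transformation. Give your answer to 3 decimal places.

-3.791

Fisher z-transforms: z1 = atanh(-0.709) = -0.885170, z2 = atanh(-0.168) = -0.169608; difference d = -0.715562
Var(d) = 1/297 + 1/31 = 0.0033670 + 0.0322581 = 0.0356251
z = d/√Var(d) = -0.715562 / √0.0356251 = -0.715562 / 0.188746 = -3.791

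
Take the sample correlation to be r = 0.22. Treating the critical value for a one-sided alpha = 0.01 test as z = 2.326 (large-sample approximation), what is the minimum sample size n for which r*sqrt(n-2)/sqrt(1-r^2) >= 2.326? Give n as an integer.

109

r√(n−2)/√(1−r²) ≥ 2.326  ⇔  n−2 ≥ (2.326)²·(1−r²)/r²
(1−r²)/r² = (1−0.0484)/0.0484 = 19.6612
n ≥ 2 + 5.410276·19.6612 = 2 + 106.3725 = 108.3725
⌈108.3725⌉ = 109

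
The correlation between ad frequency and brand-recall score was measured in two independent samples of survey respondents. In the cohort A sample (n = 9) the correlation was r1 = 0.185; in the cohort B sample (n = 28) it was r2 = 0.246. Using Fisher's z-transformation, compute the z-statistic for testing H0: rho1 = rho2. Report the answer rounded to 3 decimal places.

-0.141

z1 = atanh(0.185) = 0.187155,  z2 = atanh(0.246) = 0.251151
SE = √(1/(n1−3) + 1/(n2−3)) = √(1/6 + 1/25) = √(0.1666667 + 0.0400000) = √0.2066667 = 0.454606
z = (z1 − z2)/SE = (0.187155 − 0.251151) / 0.454606 = -0.063996 / 0.454606 = -0.141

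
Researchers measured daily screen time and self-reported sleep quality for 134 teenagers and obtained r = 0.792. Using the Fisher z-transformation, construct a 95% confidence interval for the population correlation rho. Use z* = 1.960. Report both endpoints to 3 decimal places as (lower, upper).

z_r = atanh(0.792) = 1.076775;  SE = 1/√(n−3) = 1/√131 = 0.087370
z-limits: 1.076775 ± 1.960·0.087370 = 1.076775 ± 0.171245 = [0.905530, 1.248020]
ρ-limits: (tanh 0.905530, tanh 1.248020) = (0.719, 0.848)

(0.719, 0.848)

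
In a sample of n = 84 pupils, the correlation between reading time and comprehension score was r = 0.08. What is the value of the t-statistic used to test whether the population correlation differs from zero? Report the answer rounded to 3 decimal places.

0.727

1 − r² = 1 − 0.0064 = 0.9936;  √(1−r²) = 0.996795
√(n−2) = √82 = 9.055385
t = r·√(n−2)/√(1−r²) = 0.08 · 9.055385 / 0.996795 = 0.727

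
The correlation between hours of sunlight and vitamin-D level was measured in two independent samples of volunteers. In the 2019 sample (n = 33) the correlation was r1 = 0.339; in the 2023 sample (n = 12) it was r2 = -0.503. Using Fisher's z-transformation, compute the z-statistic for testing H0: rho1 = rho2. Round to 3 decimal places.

2.385

Fisher z-transforms: z1 = atanh(0.339) = 0.352962, z2 = atanh(-0.503) = -0.553314; difference d = 0.906276
Var(d) = 1/30 + 1/9 = 0.0333333 + 0.1111111 = 0.1444444
z = d/√Var(d) = 0.906276 / √0.1444444 = 0.906276 / 0.380058 = 2.385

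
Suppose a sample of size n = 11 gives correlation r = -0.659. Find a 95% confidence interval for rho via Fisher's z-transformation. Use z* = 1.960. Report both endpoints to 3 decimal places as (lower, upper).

(-0.902, -0.098)

z_r = atanh(-0.659) = -0.791044;  SE = 1/√(n−3) = 1/√8 = 0.353553
z-limits: -0.791044 ± 1.960·0.353553 = -0.791044 ± 0.692964 = [-1.484008, -0.098080]
ρ-limits: (tanh -1.484008, tanh -0.098080) = (-0.902, -0.098)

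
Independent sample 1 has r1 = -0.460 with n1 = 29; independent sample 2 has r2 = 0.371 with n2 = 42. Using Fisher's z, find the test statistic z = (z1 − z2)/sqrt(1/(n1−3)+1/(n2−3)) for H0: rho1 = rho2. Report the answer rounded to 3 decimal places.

z1 = atanh(-0.460) = -0.497311,  z2 = atanh(0.371) = 0.389582
SE = √(1/(n1−3) + 1/(n2−3)) = √(1/26 + 1/39) = √(0.0384615 + 0.0256410) = √0.0641025 = 0.253185
z = (z1 − z2)/SE = (-0.497311 − 0.389582) / 0.253185 = -0.886893 / 0.253185 = -3.503

-3.503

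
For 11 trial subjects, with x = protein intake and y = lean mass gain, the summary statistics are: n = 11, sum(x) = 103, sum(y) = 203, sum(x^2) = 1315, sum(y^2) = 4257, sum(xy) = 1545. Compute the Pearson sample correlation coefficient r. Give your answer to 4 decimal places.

-0.8409

Numerator: nΣxy − (Σx)(Σy) = 11·1545 − (103)(203) = -3914
Denominator: √[(nΣx²−(Σx)²)(nΣy²−(Σy)²)]
  nΣx²−(Σx)² = 11·1315 − 10609 = 3856;  nΣy²−(Σy)² = 11·4257 − 41209 = 5618
  √(3856·5618) = √21663008 = 4654.3537
r = -3914 / 4654.3537 = -0.8409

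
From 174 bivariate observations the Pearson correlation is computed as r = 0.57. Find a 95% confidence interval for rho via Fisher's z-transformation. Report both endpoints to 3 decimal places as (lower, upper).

(0.460, 0.663)

z_r = atanh(0.57) = 0.647523;  SE = 1/√(n−3) = 1/√171 = 0.076472
z-limits: 0.647523 ± 1.960·0.076472 = 0.647523 ± 0.149885 = [0.497638, 0.797408]
ρ-limits: (tanh 0.497638, tanh 0.797408) = (0.460, 0.663)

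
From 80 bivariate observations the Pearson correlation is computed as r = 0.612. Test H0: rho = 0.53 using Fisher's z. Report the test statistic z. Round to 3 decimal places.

1.070

Fisher z: atanh(0.612) = 0.712113, atanh(0.53) = 0.590145
z = (z_r − z_0)·√(n−3) = (0.712113 − 0.590145)·√77 = 0.121968 · 8.774964 = 1.070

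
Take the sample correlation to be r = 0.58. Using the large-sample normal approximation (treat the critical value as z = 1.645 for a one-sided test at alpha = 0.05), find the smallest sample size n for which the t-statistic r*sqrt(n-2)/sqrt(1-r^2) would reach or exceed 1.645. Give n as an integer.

8

r√(n−2)/√(1−r²) ≥ 1.645  ⇔  n−2 ≥ (1.645)²·(1−r²)/r²
(1−r²)/r² = (1−0.3364)/0.3364 = 1.9727
n ≥ 2 + 2.706025·1.9727 = 2 + 5.3382 = 7.3382
⌈7.3382⌉ = 8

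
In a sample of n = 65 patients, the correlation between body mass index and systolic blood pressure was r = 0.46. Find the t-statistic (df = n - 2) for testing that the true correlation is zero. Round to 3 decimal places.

t = r·√(n−2) / √(1−r²) with r = 0.46, n = 65
  = 0.46·√63 / √(1 − 0.2116)
  = 0.46·7.937254 / 0.887919
  = 3.651137 / 0.887919 = 4.112

4.112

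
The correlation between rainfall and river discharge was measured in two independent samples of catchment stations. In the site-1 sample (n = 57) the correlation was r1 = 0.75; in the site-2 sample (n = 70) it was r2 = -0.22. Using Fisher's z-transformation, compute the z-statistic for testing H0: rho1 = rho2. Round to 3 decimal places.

6.543

Fisher z-transforms: z1 = atanh(0.75) = 0.972955, z2 = atanh(-0.22) = -0.223656; difference d = 1.196611
Var(d) = 1/54 + 1/67 = 0.0185185 + 0.0149254 = 0.0334439
z = d/√Var(d) = 1.196611 / √0.0334439 = 1.196611 / 0.182877 = 6.543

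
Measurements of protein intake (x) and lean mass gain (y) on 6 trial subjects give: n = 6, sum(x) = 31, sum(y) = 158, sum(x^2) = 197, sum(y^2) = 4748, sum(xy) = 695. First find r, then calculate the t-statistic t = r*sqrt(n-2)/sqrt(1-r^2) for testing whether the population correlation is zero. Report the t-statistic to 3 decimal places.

-2.919

S_xy = nΣxy − ΣxΣy = 6·695 − 31·158 = 4170 − 4898 = -728
S_xx = nΣx² − (Σx)² = 6·197 − 31² = 1182 − 961 = 221
S_yy = nΣy² − (Σy)² = 6·4748 − 158² = 28488 − 24964 = 3524
r = S_xy / √(S_xx·S_yy) = -728 / √(221·3524) = -728 / √778804 = -728 / 882.4987 = -0.8249
t = r·√(n−2)/√(1−r²) = -0.8249·√4 / √(1−0.680460) = -1.649800 / 0.565279 = -2.919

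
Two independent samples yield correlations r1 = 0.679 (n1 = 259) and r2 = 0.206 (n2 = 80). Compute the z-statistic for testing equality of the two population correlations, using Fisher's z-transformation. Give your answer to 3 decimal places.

z1 = atanh(0.679) = 0.827256,  z2 = atanh(0.206) = 0.208990
SE = √(1/(n1−3) + 1/(n2−3)) = √(1/256 + 1/77) = √(0.0039062 + 0.0129870) = √0.0168932 = 0.129974
z = (z1 − z2)/SE = (0.827256 − 0.208990) / 0.129974 = 0.618266 / 0.129974 = 4.757

4.757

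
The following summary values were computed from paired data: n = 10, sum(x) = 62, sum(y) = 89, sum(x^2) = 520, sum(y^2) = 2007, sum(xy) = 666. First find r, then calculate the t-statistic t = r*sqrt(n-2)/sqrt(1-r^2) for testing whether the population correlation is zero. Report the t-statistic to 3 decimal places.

Numerator: nΣxy − (Σx)(Σy) = 10·666 − (62)(89) = 1142
Denominator: √[(nΣx²−(Σx)²)(nΣy²−(Σy)²)]
  nΣx²−(Σx)² = 10·520 − 3844 = 1356;  nΣy²−(Σy)² = 10·2007 − 7921 = 12149
  √(1356·12149) = √16474044 = 4058.8230
r = 1142 / 4058.8230 = 0.2814
t = r·√(n−2)/√(1−r²) = 0.2814·√8 / √(1−0.079186) = 0.795919 / 0.959591 = 0.829

0.829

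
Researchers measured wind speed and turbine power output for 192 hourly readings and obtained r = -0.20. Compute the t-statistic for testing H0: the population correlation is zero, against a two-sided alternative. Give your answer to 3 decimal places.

-2.814

t = r·√(n−2) / √(1−r²) with r = -0.20, n = 192
  = -0.20·√190 / √(1 − 0.0400)
  = -0.20·13.784049 / 0.979796
  = -2.756810 / 0.979796 = -2.814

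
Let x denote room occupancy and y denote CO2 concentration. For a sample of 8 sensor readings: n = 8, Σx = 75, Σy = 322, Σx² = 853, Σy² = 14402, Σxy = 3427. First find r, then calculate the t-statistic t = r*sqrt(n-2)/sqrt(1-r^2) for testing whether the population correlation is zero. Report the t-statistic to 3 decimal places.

4.500

S_xy = nΣxy − ΣxΣy = 8·3427 − 75·322 = 27416 − 24150 = 3266
S_xx = nΣx² − (Σx)² = 8·853 − 75² = 6824 − 5625 = 1199
S_yy = nΣy² − (Σy)² = 8·14402 − 322² = 115216 − 103684 = 11532
r = S_xy / √(S_xx·S_yy) = 3266 / √(1199·11532) = 3266 / √13826868 = 3266 / 3718.4497 = 0.8783
t = r·√(n−2)/√(1−r²) = 0.8783·√6 / √(1−0.771411) = 2.151387 / 0.478110 = 4.500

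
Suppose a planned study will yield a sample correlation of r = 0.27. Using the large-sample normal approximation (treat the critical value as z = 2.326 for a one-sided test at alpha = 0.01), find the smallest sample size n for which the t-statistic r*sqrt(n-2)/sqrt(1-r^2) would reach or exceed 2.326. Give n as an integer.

71

r√(n−2)/√(1−r²) ≥ 2.326  ⇔  n−2 ≥ (2.326)²·(1−r²)/r²
(1−r²)/r² = (1−0.0729)/0.0729 = 12.7174
n ≥ 2 + 5.410276·12.7174 = 2 + 68.8046 = 70.8046
⌈70.8046⌉ = 71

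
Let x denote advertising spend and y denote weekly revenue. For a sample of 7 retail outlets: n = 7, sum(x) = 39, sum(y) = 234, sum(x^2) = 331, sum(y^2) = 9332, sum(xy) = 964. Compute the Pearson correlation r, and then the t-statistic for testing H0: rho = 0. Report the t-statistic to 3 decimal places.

-3.202

S_xy = nΣxy − ΣxΣy = 7·964 − 39·234 = 6748 − 9126 = -2378
S_xx = nΣx² − (Σx)² = 7·331 − 39² = 2317 − 1521 = 796
S_yy = nΣy² − (Σy)² = 7·9332 − 234² = 65324 − 54756 = 10568
r = S_xy / √(S_xx·S_yy) = -2378 / √(796·10568) = -2378 / √8412128 = -2378 / 2900.3669 = -0.8199
t = r·√(n−2)/√(1−r²) = -0.8199·√5 / √(1−0.672236) = -1.833352 / 0.572507 = -3.202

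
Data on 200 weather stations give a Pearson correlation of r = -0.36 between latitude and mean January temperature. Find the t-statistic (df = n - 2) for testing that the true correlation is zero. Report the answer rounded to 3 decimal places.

1 − r² = 1 − 0.1296 = 0.8704;  √(1−r²) = 0.932952
√(n−2) = √198 = 14.071247
t = r·√(n−2)/√(1−r²) = -0.36 · 14.071247 / 0.932952 = -5.430

-5.430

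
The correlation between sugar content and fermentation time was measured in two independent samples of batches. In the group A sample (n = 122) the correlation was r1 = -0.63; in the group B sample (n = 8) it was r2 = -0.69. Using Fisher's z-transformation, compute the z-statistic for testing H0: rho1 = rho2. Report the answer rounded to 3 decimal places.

0.233

z1 = atanh(-0.63) = -0.741416,  z2 = atanh(-0.69) = -0.847956
SE = √(1/(n1−3) + 1/(n2−3)) = √(1/119 + 1/5) = √(0.0084034 + 0.2000000) = √0.2084034 = 0.456512
z = (z1 − z2)/SE = (-0.741416 − (-0.847956)) / 0.456512 = 0.106540 / 0.456512 = 0.233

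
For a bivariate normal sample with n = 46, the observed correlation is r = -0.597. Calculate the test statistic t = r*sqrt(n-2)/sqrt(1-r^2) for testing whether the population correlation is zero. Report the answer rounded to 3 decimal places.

1 − r² = 1 − 0.356409 = 0.643591;  √(1−r²) = 0.802241
√(n−2) = √44 = 6.633250
t = r·√(n−2)/√(1−r²) = -0.597 · 6.633250 / 0.802241 = -4.936

-4.936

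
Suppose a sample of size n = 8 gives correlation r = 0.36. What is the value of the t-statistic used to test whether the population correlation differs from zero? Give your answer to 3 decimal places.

1 − r² = 1 − 0.1296 = 0.8704;  √(1−r²) = 0.932952
√(n−2) = √6 = 2.449490
t = r·√(n−2)/√(1−r²) = 0.36 · 2.449490 / 0.932952 = 0.945

0.945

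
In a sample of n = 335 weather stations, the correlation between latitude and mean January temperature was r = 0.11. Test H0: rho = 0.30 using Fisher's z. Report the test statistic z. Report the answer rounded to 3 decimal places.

-3.627

z_r = atanh(0.11) = 0.110447,  z_0 = atanh(0.30) = 0.309520
SE = 1/√(n−3) = 1/√332 = 0.054882
z = (z_r − z_0)/SE = (0.110447 − 0.309520) / 0.054882 = -0.199073 / 0.054882 = -3.627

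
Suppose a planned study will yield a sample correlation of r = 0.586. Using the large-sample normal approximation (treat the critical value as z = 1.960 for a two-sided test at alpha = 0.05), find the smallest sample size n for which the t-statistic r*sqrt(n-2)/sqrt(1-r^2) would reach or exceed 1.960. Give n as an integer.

r√(n−2)/√(1−r²) ≥ 1.960  ⇔  n−2 ≥ (1.960)²·(1−r²)/r²
(1−r²)/r² = (1−0.343396)/0.343396 = 1.9121
n ≥ 2 + 3.8416·1.9121 = 2 + 7.3455 = 9.3455
⌈9.3455⌉ = 10

10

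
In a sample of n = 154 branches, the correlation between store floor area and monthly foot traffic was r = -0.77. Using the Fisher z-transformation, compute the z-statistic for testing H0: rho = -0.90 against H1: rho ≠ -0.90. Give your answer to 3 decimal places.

Fisher z: atanh(-0.77) = -1.020328, atanh(-0.90) = -1.472219
z = (z_r − z_0)·√(n−3) = (-1.020328 − (-1.472219))·√151 = 0.451891 · 12.288206 = 5.553

5.553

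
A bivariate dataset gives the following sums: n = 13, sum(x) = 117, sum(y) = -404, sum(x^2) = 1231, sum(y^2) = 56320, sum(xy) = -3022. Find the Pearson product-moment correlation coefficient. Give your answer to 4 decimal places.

S_xy = nΣxy − ΣxΣy = 13·(-3022) − 117·(-404) = -39286 − (-47268) = 7982
S_xx = nΣx² − (Σx)² = 13·1231 − 117² = 16003 − 13689 = 2314
S_yy = nΣy² − (Σy)² = 13·56320 − (-404)² = 732160 − 163216 = 568944
r = S_xy / √(S_xx·S_yy) = 7982 / √(2314·568944) = 7982 / √1316536416 = 7982 / 36284.1069 = 0.2200

0.2200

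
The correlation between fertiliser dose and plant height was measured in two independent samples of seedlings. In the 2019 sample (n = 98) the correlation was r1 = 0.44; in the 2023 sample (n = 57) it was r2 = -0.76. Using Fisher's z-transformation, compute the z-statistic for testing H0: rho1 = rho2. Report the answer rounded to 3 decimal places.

Fisher z-transforms: z1 = atanh(0.44) = 0.472231, z2 = atanh(-0.76) = -0.996215; difference d = 1.468446
Var(d) = 1/95 + 1/54 = 0.0105263 + 0.0185185 = 0.0290448
z = d/√Var(d) = 1.468446 / √0.0290448 = 1.468446 / 0.170425 = 8.616

8.616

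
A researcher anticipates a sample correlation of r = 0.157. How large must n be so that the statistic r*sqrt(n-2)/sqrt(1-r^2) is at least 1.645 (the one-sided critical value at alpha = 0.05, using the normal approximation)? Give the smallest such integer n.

r√(n−2)/√(1−r²) ≥ 1.645  ⇔  n−2 ≥ (1.645)²·(1−r²)/r²
(1−r²)/r² = (1−0.024649)/0.024649 = 39.5696
n ≥ 2 + 2.706025·39.5696 = 2 + 107.0763 = 109.0763
⌈109.0763⌉ = 110

110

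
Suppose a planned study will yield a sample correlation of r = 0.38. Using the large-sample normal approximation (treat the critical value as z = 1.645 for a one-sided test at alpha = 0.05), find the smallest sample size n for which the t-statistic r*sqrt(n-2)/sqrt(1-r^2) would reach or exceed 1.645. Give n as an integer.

19

Need r·√(n−2)/√(1−r²) ≥ 1.645
√(n−2) ≥ 1.645·√(1−0.1444) / 0.38 = 1.645·0.924986 / 0.38 = 4.0042
n−2 ≥ 16.0336  ⇒  n ≥ 18.0336
Smallest integer n = 19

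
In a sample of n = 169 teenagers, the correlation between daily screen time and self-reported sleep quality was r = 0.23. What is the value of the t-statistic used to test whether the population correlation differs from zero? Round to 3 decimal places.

t = r·√(n−2) / √(1−r²) with r = 0.23, n = 169
  = 0.23·√167 / √(1 − 0.0529)
  = 0.23·12.922848 / 0.973191
  = 2.972255 / 0.973191 = 3.054

3.054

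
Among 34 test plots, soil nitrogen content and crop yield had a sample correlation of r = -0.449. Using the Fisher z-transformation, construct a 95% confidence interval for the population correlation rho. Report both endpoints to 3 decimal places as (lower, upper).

(-0.683, -0.131)

Fisher z: z_r = atanh(r) = ½·ln((1+(-0.449))/(1−(-0.449))) = -0.483447
SE(z) = 1/√(n−3) = 1/√31 = 0.179605
95% ⇒ z* = 1.960; margin = 1.960·0.179605 = 0.352026
CI on z-scale: (-0.835473, -0.131421)
Back-transform: tanh(-0.835473) = -0.683404, tanh(-0.131421) = -0.130670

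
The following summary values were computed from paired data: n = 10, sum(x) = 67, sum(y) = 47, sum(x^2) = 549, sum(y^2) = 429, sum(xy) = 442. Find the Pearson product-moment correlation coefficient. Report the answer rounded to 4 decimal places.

0.8806

Numerator: nΣxy − (Σx)(Σy) = 10·442 − (67)(47) = 1271
Denominator: √[(nΣx²−(Σx)²)(nΣy²−(Σy)²)]
  nΣx²−(Σx)² = 10·549 − 4489 = 1001;  nΣy²−(Σy)² = 10·429 − 2209 = 2081
  √(1001·2081) = √2083081 = 1443.2883
r = 1271 / 1443.2883 = 0.8806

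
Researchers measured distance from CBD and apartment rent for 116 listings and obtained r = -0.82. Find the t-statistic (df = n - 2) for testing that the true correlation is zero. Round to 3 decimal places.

-15.297

1 − r² = 1 − 0.6724 = 0.3276;  √(1−r²) = 0.572364
√(n−2) = √114 = 10.677078
t = r·√(n−2)/√(1−r²) = -0.82 · 10.677078 / 0.572364 = -15.297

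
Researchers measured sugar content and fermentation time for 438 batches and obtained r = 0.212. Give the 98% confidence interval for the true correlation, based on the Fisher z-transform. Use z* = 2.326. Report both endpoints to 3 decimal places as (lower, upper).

z_r = atanh(0.212) = 0.215265;  SE = 1/√(n−3) = 1/√435 = 0.047946
z-limits: 0.215265 ± 2.326·0.047946 = 0.215265 ± 0.111522 = [0.103743, 0.326787]
ρ-limits: (tanh 0.103743, tanh 0.326787) = (0.103, 0.316)

(0.103, 0.316)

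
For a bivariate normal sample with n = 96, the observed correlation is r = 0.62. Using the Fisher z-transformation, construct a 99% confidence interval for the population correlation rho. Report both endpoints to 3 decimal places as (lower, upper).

z_r = atanh(0.62) = 0.725005;  SE = 1/√(n−3) = 1/√93 = 0.103695
z-limits: 0.725005 ± 2.576·0.103695 = 0.725005 ± 0.267118 = [0.457887, 0.992123]
ρ-limits: (tanh 0.457887, tanh 0.992123) = (0.428, 0.758)

(0.428, 0.758)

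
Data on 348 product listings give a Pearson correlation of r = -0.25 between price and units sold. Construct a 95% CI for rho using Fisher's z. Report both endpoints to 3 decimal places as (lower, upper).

Fisher z: z_r = atanh(r) = ½·ln((1+(-0.25))/(1−(-0.25))) = -0.255413
SE(z) = 1/√(n−3) = 1/√345 = 0.053838
95% ⇒ z* = 1.960; margin = 1.960·0.053838 = 0.105522
CI on z-scale: (-0.360935, -0.149891)
Back-transform: tanh(-0.360935) = -0.346037, tanh(-0.149891) = -0.148778

(-0.346, -0.149)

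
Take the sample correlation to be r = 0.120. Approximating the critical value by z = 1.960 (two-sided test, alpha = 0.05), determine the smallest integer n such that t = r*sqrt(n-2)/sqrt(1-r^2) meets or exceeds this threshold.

265

r√(n−2)/√(1−r²) ≥ 1.960  ⇔  n−2 ≥ (1.960)²·(1−r²)/r²
(1−r²)/r² = (1−0.014400)/0.014400 = 68.4444
n ≥ 2 + 3.8416·68.4444 = 2 + 262.9360 = 264.9360
⌈264.9360⌉ = 265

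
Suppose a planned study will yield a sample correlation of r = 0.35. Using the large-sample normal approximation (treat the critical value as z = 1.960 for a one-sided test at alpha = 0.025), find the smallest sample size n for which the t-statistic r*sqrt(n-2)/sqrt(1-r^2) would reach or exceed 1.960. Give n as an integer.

r√(n−2)/√(1−r²) ≥ 1.960  ⇔  n−2 ≥ (1.960)²·(1−r²)/r²
(1−r²)/r² = (1−0.1225)/0.1225 = 7.1633
n ≥ 2 + 3.8416·7.1633 = 2 + 27.5185 = 29.5185
⌈29.5185⌉ = 30

30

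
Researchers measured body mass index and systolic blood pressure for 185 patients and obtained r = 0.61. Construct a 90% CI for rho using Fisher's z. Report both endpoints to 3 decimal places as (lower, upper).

Fisher z: z_r = atanh(r) = ½·ln((1+0.61)/(1−0.61)) = 0.708921
SE(z) = 1/√(n−3) = 1/√182 = 0.074125
90% ⇒ z* = 1.645; margin = 1.645·0.074125 = 0.121936
CI on z-scale: (0.586985, 0.830857)
Back-transform: tanh(0.586985) = 0.527724, tanh(0.830857) = 0.680936

(0.528, 0.681)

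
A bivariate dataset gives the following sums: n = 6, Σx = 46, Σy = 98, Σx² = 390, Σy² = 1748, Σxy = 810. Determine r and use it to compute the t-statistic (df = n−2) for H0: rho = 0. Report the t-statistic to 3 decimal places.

S_xy = nΣxy − ΣxΣy = 6·810 − 46·98 = 4860 − 4508 = 352
S_xx = nΣx² − (Σx)² = 6·390 − 46² = 2340 − 2116 = 224
S_yy = nΣy² − (Σy)² = 6·1748 − 98² = 10488 − 9604 = 884
r = S_xy / √(S_xx·S_yy) = 352 / √(224·884) = 352 / √198016 = 352 / 444.9899 = 0.7910
t = r·√(n−2)/√(1−r²) = 0.7910·√4 / √(1−0.625681) = 1.582000 / 0.611816 = 2.586

2.586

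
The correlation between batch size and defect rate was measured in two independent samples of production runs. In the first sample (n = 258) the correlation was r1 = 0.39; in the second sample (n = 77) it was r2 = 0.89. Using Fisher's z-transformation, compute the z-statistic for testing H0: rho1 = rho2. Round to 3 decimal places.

z1 = atanh(0.39) = 0.411800,  z2 = atanh(0.89) = 1.421926
SE = √(1/(n1−3) + 1/(n2−3)) = √(1/255 + 1/74) = √(0.0039216 + 0.0135135) = √0.0174351 = 0.132042
z = (z1 − z2)/SE = (0.411800 − 1.421926) / 0.132042 = -1.010126 / 0.132042 = -7.650

-7.650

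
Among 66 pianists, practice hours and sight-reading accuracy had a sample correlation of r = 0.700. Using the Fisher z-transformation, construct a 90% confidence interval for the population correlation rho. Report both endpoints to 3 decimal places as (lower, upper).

(0.578, 0.791)

z_r = atanh(0.700) = 0.867301;  SE = 1/√(n−3) = 1/√63 = 0.125988
z-limits: 0.867301 ± 1.645·0.125988 = 0.867301 ± 0.207250 = [0.660051, 1.074551]
ρ-limits: (tanh 0.660051, tanh 1.074551) = (0.578, 0.791)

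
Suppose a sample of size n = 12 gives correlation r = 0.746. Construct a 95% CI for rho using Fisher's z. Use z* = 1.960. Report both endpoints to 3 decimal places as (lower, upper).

z_r = atanh(0.746) = 0.963874;  SE = 1/√(n−3) = 1/√9 = 0.333333
z-limits: 0.963874 ± 1.960·0.333333 = 0.963874 ± 0.653333 = [0.310541, 1.617207]
ρ-limits: (tanh 0.310541, tanh 1.617207) = (0.301, 0.924)

(0.301, 0.924)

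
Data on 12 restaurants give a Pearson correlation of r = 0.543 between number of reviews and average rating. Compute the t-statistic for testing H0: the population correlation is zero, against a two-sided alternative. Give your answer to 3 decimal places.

1 − r² = 1 − 0.294849 = 0.705151;  √(1−r²) = 0.839733
√(n−2) = √10 = 3.162278
t = r·√(n−2)/√(1−r²) = 0.543 · 3.162278 / 0.839733 = 2.045

2.045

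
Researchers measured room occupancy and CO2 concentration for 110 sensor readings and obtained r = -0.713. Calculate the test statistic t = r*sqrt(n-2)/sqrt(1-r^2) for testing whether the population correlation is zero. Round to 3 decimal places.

-10.568

t = r·√(n−2) / √(1−r²) with r = -0.713, n = 110
  = -0.713·√108 / √(1 − 0.508369)
  = -0.713·10.392305 / 0.701164
  = -7.409713 / 0.701164 = -10.568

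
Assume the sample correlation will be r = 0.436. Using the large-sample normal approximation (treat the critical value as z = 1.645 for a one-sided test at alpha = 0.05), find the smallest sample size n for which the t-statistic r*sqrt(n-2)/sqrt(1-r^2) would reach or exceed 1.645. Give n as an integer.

14

Need r·√(n−2)/√(1−r²) ≥ 1.645
√(n−2) ≥ 1.645·√(1−0.190096) / 0.436 = 1.645·0.899947 / 0.436 = 3.3954
n−2 ≥ 11.5287  ⇒  n ≥ 13.5287
Smallest integer n = 14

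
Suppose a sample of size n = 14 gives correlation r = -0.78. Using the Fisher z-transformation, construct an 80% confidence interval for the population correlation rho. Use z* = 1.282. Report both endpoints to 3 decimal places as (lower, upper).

(-0.892, -0.578)

Fisher z: z_r = atanh(r) = ½·ln((1+(-0.78))/(1−(-0.78))) = -1.045371
SE(z) = 1/√(n−3) = 1/√11 = 0.301511
80% ⇒ z* = 1.282; margin = 1.282·0.301511 = 0.386537
CI on z-scale: (-1.431908, -0.658834)
Back-transform: tanh(-1.431908) = -0.892057, tanh(-0.658834) = -0.577587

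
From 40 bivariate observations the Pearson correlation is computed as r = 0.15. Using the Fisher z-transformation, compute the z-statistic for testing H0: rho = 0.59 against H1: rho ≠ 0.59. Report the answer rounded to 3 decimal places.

-3.203

z_r = atanh(0.15) = 0.151140,  z_0 = atanh(0.59) = 0.677666
SE = 1/√(n−3) = 1/√37 = 0.164399
z = (z_r − z_0)/SE = (0.151140 − 0.677666) / 0.164399 = -0.526526 / 0.164399 = -3.203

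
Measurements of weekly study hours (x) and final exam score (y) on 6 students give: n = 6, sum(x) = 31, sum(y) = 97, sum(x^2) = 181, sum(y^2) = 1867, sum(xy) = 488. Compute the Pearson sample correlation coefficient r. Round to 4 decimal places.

Numerator: nΣxy − (Σx)(Σy) = 6·488 − (31)(97) = -79
Denominator: √[(nΣx²−(Σx)²)(nΣy²−(Σy)²)]
  nΣx²−(Σx)² = 6·181 − 961 = 125;  nΣy²−(Σy)² = 6·1867 − 9409 = 1793
  √(125·1793) = √224125 = 473.4184
r = -79 / 473.4184 = -0.1669

-0.1669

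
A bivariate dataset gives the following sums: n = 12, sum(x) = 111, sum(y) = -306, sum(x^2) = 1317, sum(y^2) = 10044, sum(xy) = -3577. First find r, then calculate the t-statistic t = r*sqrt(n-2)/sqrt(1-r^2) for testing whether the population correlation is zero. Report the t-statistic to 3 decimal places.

Numerator: nΣxy − (Σx)(Σy) = 12·(-3577) − (111)(-306) = -8958
Denominator: √[(nΣx²−(Σx)²)(nΣy²−(Σy)²)]
  nΣx²−(Σx)² = 12·1317 − 12321 = 3483;  nΣy²−(Σy)² = 12·10044 − 93636 = 26892
  √(3483·26892) = √93664836 = 9678.0595
r = -8958 / 9678.0595 = -0.9256
t = r·√(n−2)/√(1−r²) = -0.9256·√10 / √(1−0.856735) = -2.927004 / 0.378504 = -7.733

-7.733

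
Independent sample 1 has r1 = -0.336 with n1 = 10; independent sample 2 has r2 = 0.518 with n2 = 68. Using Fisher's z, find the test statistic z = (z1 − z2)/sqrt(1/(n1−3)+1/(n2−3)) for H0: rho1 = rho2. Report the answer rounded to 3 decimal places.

-2.321

z1 = atanh(-0.336) = -0.349577,  z2 = atanh(0.518) = 0.573602
SE = √(1/(n1−3) + 1/(n2−3)) = √(1/7 + 1/65) = √(0.1428571 + 0.0153846) = √0.1582417 = 0.397796
z = (z1 − z2)/SE = (-0.349577 − 0.573602) / 0.397796 = -0.923179 / 0.397796 = -2.321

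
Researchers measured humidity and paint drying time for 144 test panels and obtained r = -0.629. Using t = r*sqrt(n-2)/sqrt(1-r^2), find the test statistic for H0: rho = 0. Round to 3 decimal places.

t = r·√(n−2) / √(1−r²) with r = -0.629, n = 144
  = -0.629·√142 / √(1 − 0.395641)
  = -0.629·11.916375 / 0.777405
  = -7.495400 / 0.777405 = -9.642

-9.642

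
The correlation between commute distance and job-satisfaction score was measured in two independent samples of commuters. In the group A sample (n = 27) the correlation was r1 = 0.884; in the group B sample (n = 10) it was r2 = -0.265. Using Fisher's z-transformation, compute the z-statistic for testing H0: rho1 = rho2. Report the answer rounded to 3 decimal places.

Fisher z-transforms: z1 = atanh(0.884) = 1.393781, z2 = atanh(-0.265) = -0.271478; difference d = 1.665259
Var(d) = 1/24 + 1/7 = 0.0416667 + 0.1428571 = 0.1845238
z = d/√Var(d) = 1.665259 / √0.1845238 = 1.665259 / 0.429562 = 3.877

3.877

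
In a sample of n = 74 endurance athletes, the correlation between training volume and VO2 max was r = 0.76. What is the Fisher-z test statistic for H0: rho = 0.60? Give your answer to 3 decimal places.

z_r = atanh(0.76) = 0.996215,  z_0 = atanh(0.60) = 0.693147
SE = 1/√(n−3) = 1/√71 = 0.118678
z = (z_r − z_0)/SE = (0.996215 − 0.693147) / 0.118678 = 0.303068 / 0.118678 = 2.554

2.554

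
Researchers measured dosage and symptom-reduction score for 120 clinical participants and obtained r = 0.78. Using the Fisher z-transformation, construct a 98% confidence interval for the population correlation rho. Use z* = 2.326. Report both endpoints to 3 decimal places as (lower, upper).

(0.681, 0.851)

z_r = atanh(0.78) = 1.045371;  SE = 1/√(n−3) = 1/√117 = 0.092450
z-limits: 1.045371 ± 2.326·0.092450 = 1.045371 ± 0.215039 = [0.830332, 1.260410]
ρ-limits: (tanh 0.830332, tanh 1.260410) = (0.681, 0.851)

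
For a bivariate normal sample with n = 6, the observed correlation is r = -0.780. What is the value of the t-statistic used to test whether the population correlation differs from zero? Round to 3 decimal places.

1 − r² = 1 − 0.608400 = 0.391600;  √(1−r²) = 0.625780
√(n−2) = √4 = 2.000000
t = r·√(n−2)/√(1−r²) = -0.780 · 2.000000 / 0.625780 = -2.493

-2.493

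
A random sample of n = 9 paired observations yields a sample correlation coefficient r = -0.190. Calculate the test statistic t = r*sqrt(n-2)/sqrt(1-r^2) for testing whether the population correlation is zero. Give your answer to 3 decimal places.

-0.512

t = r·√(n−2) / √(1−r²) with r = -0.190, n = 9
  = -0.190·√7 / √(1 − 0.036100)
  = -0.190·2.645751 / 0.981784
  = -0.502693 / 0.981784 = -0.512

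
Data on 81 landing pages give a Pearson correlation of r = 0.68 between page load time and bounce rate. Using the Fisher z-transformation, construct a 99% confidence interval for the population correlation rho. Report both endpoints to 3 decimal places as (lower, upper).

Fisher z: z_r = atanh(r) = ½·ln((1+0.68)/(1−0.68)) = 0.829114
SE(z) = 1/√(n−3) = 1/√78 = 0.113228
99% ⇒ z* = 2.576; margin = 2.576·0.113228 = 0.291675
CI on z-scale: (0.537439, 1.120789)
Back-transform: tanh(0.537439) = 0.491047, tanh(1.120789) = 0.807843

(0.491, 0.808)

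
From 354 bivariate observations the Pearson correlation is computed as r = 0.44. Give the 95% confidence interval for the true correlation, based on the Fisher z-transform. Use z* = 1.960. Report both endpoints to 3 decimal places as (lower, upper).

Fisher z: z_r = atanh(r) = ½·ln((1+0.44)/(1−0.44)) = 0.472231
SE(z) = 1/√(n−3) = 1/√351 = 0.053376
95% ⇒ z* = 1.960; margin = 1.960·0.053376 = 0.104617
CI on z-scale: (0.367614, 0.576848)
Back-transform: tanh(0.367614) = 0.351903, tanh(0.576848) = 0.520371

(0.352, 0.520)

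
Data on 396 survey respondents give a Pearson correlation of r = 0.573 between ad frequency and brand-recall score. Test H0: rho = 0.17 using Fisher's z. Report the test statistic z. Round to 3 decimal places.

9.522

z_r = atanh(0.573) = 0.651978,  z_0 = atanh(0.17) = 0.171667
SE = 1/√(n−3) = 1/√393 = 0.050443
z = (z_r − z_0)/SE = (0.651978 − 0.171667) / 0.050443 = 0.480311 / 0.050443 = 9.522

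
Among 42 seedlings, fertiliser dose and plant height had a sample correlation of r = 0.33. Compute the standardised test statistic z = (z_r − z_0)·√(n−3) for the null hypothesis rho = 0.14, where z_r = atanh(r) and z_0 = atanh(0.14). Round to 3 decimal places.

1.261

z_r = atanh(0.33) = 0.342828,  z_0 = atanh(0.14) = 0.140926
SE = 1/√(n−3) = 1/√39 = 0.160128
z = (z_r − z_0)/SE = (0.342828 − 0.140926) / 0.160128 = 0.201902 / 0.160128 = 1.261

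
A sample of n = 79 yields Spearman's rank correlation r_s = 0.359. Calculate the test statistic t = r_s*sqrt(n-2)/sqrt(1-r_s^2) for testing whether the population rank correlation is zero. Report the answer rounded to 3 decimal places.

3.375

t = r_s·√(n−2) / √(1−r_s²) with r_s = 0.359, n = 79
  = 0.359·√77 / √(1 − 0.128881)
  = 0.359·8.774964 / 0.933338
  = 3.150212 / 0.933338 = 3.375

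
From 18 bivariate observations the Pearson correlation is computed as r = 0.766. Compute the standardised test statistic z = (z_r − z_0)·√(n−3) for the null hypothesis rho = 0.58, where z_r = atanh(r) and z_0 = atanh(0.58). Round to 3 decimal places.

1.348

Fisher z: atanh(0.766) = 1.010576, atanh(0.58) = 0.662463
z = (z_r − z_0)·√(n−3) = (1.010576 − 0.662463)·√15 = 0.348113 · 3.872983 = 1.348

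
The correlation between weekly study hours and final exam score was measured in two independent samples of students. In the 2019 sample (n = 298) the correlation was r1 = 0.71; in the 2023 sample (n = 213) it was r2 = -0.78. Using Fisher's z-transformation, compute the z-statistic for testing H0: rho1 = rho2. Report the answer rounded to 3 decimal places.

21.405

Fisher z-transforms: z1 = atanh(0.71) = 0.887184, z2 = atanh(-0.78) = -1.045371; difference d = 1.932555
Var(d) = 1/295 + 1/210 = 0.0033898 + 0.0047619 = 0.0081517
z = d/√Var(d) = 1.932555 / √0.0081517 = 1.932555 / 0.090287 = 21.405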